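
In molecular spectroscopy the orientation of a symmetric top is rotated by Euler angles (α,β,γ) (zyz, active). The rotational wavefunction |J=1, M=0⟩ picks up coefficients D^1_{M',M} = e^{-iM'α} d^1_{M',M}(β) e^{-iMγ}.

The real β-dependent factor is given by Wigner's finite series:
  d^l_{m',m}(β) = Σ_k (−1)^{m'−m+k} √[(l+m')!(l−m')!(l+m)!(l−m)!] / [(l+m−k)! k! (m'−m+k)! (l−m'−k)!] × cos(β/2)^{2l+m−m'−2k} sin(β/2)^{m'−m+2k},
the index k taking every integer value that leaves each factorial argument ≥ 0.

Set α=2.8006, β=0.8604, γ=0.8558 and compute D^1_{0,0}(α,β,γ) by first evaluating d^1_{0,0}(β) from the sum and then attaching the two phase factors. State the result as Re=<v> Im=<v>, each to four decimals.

Re=0.6521 Im=0.0000

D^1_{0,0}(2.8006,0.8604,0.8558) = e^{-i·0·2.8006}·d^1_{0,0}(0.8604)·e^{-i·0·0.8558}. Compute d first:
With c≡cos(β/2)=0.908882 and s≡sin(β/2)=0.417053, N=[1·1·1·1]^{1/2}=1.000000
Admissible k: 0..1 (factorial args all ≥0)
  k=0: (−1)^0·1.0000/(1)·0.9089^2·0.4171^0 = +0.826067
  k=1: (−1)^1·1.0000/(1)·0.9089^0·0.4171^2 = -0.173933
d^1_{0,0}(0.8604) = +0.826067 -0.173933 = +0.652134
Phases: e^{-i·(0)·2.8006}=+1.000000+0.000000i, e^{-i·(0)·0.8558}=+1.000000+0.000000i ⇒ D=+0.652134+0.000000i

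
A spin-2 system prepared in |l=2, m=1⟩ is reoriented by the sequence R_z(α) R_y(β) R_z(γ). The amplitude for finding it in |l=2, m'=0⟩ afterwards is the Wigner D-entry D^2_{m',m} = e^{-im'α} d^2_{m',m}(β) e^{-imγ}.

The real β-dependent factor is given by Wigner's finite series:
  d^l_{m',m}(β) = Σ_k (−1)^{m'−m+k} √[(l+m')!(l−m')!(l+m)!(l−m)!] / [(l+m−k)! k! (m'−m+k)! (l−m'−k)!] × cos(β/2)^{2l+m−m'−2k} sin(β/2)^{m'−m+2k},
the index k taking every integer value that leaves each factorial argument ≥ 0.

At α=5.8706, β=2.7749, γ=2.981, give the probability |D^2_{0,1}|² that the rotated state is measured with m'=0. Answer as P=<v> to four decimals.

First d^2_{0,1}(β=2.7749), then the phase factors e^{-i(0)α} and e^{-i(1)γ}:
With c≡cos(β/2)=0.182321 and s≡sin(β/2)=0.983239, N=[2·2·6·1]^{1/2}=4.898979
Admissible k: 1..2 (factorial args all ≥0)
  k=1: (−1)^0·4.8990/(2)·0.1823^3·0.9832^1 = +0.014596
  k=2: (−1)^1·4.8990/(2)·0.1823^1·0.9832^3 = -0.424511
d^2_{0,1}(2.7749) = +0.014596 -0.424511 = -0.409915
|D^2_{0,1}|² = |d^2_{0,1}(β)|² = (-0.409915)² = 0.168030 (the z-rotation phases have unit modulus)

P=0.1680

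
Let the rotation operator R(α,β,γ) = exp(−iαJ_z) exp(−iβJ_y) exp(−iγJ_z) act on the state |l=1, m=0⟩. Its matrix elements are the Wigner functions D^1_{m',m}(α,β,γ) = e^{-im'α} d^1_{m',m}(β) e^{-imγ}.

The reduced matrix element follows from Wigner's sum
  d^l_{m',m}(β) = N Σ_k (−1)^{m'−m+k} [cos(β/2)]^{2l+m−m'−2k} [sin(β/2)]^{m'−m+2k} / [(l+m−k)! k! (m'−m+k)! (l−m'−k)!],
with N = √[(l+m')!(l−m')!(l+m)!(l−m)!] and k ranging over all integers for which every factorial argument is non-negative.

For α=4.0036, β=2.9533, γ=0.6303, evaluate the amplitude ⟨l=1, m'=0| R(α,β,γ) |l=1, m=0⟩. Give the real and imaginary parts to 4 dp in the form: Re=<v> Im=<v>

D^1_{0,0}(4.0036,2.9533,0.6303) = e^{-i·0·4.0036}·d^1_{0,0}(2.9533)·e^{-i·0·0.6303}. Compute d first:
With c≡cos(β/2)=0.094007 and s≡sin(β/2)=0.995572, N=[1·1·1·1]^{1/2}=1.000000
Admissible k: 0..1 (factorial args all ≥0)
  k=0: (−1)^0·1.0000/(1)·0.0940^2·0.9956^0 = +0.008837
  k=1: (−1)^1·1.0000/(1)·0.0940^0·0.9956^2 = -0.991163
d^1_{0,0}(2.9533) = +0.008837 -0.991163 = -0.982325
Phases: e^{-i·(0)·4.0036}=+1.000000+0.000000i, e^{-i·(0)·0.6303}=+1.000000+0.000000i ⇒ D=-0.982325+0.000000i

Re=-0.9823 Im=0.0000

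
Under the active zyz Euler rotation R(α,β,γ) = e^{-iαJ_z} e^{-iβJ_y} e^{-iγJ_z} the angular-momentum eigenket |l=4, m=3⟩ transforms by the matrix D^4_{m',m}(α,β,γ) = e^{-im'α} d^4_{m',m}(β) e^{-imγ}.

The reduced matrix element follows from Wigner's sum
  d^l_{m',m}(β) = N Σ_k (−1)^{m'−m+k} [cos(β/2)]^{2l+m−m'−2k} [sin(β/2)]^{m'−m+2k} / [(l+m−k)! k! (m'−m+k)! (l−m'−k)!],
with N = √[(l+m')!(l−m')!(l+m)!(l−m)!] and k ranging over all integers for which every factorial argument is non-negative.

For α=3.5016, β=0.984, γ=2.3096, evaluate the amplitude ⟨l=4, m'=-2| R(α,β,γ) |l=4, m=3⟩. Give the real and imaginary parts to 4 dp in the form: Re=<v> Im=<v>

Re=0.1630 Im=0.0122

Split into d^4_{-2,3}(β=0.984) × two z-phases.
With c≡cos(β/2)=0.881390 and s≡sin(β/2)=0.472390, N=[2·720·5040·1]^{1/2}=2693.993318
k∈{5,6} keeps every argument non-negative
  k=5: (−1)^0·2693.9933/(240)·0.8814^3·0.4724^5 = +0.180797
  k=6: (−1)^1·2693.9933/(720)·0.8814^1·0.4724^7 = -0.017311
d^4_{-2,3}(0.984) = +0.180797 -0.017311 = +0.163485
Attach z-rotation phases: D = e^{-i(-2)(3.5016)}·(+0.163485)·e^{-i(3)(2.3096)} = +0.163033+0.012152i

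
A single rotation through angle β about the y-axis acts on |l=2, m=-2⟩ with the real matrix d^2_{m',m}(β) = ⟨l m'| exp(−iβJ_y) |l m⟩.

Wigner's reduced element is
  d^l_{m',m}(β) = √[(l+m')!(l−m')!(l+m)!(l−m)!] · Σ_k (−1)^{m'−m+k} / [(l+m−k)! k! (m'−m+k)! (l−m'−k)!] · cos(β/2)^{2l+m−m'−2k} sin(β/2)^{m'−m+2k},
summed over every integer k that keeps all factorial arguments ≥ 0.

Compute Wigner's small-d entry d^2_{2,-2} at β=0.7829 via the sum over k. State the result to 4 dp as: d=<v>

d^2_{2,-2}(β=0.7829) via Wigner's sum:
Half-angle: c=0.924357, s=0.381529. N=√(24·1·1·24)=24.000000
Admissible k: 0..0 (factorial args all ≥0)
  k=0: (−1)^4·24.0000/(24)·0.9244^0·0.3815^4 = +0.021189
d^2_{2,-2}(0.7829) = +0.021189

d=0.0212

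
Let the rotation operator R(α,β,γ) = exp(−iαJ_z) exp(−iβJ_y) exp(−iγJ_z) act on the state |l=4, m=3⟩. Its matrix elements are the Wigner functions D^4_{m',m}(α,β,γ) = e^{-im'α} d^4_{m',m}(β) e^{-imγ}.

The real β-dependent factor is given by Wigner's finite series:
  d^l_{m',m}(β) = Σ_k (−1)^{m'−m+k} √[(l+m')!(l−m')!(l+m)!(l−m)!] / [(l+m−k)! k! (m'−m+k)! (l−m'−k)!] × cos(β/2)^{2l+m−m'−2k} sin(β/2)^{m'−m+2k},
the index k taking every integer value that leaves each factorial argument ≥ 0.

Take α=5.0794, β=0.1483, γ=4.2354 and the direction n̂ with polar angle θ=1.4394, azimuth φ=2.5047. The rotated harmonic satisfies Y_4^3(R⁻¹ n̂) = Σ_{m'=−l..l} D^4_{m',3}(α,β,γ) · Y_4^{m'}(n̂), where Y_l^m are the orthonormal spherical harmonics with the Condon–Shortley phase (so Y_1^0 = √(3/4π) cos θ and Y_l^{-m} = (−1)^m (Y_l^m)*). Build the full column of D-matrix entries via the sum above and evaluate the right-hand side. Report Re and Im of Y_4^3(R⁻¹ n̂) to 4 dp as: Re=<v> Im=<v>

Need the full column D^4_{m',3} for m'=−4..4 at α=5.0794, β=0.1483, γ=4.2354.
cos(β/2)=0.997252, sin(β/2)=0.074082
d^4_{-4,3}: single k=7 term ⇒ +0.000000;  D = +0.000000+0.000000i
d^4_{-3,3}: k∈[6..7] ⇒ +0.000001 -0.000000 = +0.000001;  D = -0.000001+0.000001i
d^4_{-2,3}: k∈[5..6] ⇒ +0.000025 -0.000000 = +0.000025;  D = -0.000021-0.000014i
d^4_{-1,3}: k∈[4..5] ⇒ +0.000394 -0.000001 = +0.000393;  D = +0.000088-0.000383i
d^4_{0,3}: k∈[3..4] ⇒ +0.004745 -0.000026 = +0.004719;  D = +0.004673-0.000658i
d^4_{1,3}: k∈[2..3] ⇒ +0.042848 -0.000394 = +0.042454;  D = +0.020608+0.037116i
d^4_{2,3}: k∈[1..2] ⇒ +0.271902 -0.004501 = +0.267400;  D = -0.171638+0.205044i
d^4_{3,3}: k∈[0..1] ⇒ +0.978227 -0.037788 = +0.940439;  D = -0.889716-0.304684i
d^4_{4,3}: single k=0 term ⇒ -0.205538;  D = +0.007619+0.205397i
Y_4^{m'}(θ=1.4394,φ=2.5047) and Σ D·Y over m':
  (+0.0000+0.0000i)·(-0.3542+0.2393i)  (-0.0000+0.0000i)·(+0.0533-0.1506i)  (-0.0000-0.0000i)·(-0.0847-0.2766i)  (+0.0001-0.0004i)·(+0.1423+0.1052i)  (+0.0047-0.0007i)·(+0.2640+0.0000i)  (+0.0206+0.0371i)·(-0.1423+0.1052i)  (-0.1716+0.2050i)·(-0.0847+0.2766i)  (-0.8897-0.3047i)·(-0.0533-0.1506i)  (+0.0076+0.2054i)·(-0.3542-0.2393i)
Y_4^3(R⁻¹ n̂) = +0.000198+0.007521i

Re=0.0002 Im=0.0075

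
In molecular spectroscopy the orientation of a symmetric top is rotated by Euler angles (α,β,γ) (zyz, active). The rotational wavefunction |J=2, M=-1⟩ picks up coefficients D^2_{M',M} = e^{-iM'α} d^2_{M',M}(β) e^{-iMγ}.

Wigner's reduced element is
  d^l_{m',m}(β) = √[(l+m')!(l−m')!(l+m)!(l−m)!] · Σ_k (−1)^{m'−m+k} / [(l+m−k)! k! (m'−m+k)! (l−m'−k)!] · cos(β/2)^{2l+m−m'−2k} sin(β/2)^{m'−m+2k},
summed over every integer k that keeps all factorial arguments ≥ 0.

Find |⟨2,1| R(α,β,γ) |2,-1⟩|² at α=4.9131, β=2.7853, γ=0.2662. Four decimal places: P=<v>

First d^2_{1,-1}(β=2.7853), then the phase factors e^{-i(1)α} and e^{-i(-1)γ}:
c=cos(2.7853/2)=0.177206, s=sin(2.7853/2)=0.984174; N=√[6·1·1·6]=6.000000
The bounds max(0,m−m')=0 and min(l+m,l−m')=1 give 2 terms
  k=0: (−1)^2·6.0000/(2)·0.1772^2·0.9842^2 = +0.091247
  k=1: (−1)^3·6.0000/(6)·0.1772^0·0.9842^4 = -0.938182
d^2_{1,-1}(2.7853) = +0.091247 -0.938182 = -0.846935
|D^2_{1,-1}|² = |d^2_{1,-1}(β)|² = (-0.846935)² = 0.717299 (the z-rotation phases have unit modulus)

P=0.7173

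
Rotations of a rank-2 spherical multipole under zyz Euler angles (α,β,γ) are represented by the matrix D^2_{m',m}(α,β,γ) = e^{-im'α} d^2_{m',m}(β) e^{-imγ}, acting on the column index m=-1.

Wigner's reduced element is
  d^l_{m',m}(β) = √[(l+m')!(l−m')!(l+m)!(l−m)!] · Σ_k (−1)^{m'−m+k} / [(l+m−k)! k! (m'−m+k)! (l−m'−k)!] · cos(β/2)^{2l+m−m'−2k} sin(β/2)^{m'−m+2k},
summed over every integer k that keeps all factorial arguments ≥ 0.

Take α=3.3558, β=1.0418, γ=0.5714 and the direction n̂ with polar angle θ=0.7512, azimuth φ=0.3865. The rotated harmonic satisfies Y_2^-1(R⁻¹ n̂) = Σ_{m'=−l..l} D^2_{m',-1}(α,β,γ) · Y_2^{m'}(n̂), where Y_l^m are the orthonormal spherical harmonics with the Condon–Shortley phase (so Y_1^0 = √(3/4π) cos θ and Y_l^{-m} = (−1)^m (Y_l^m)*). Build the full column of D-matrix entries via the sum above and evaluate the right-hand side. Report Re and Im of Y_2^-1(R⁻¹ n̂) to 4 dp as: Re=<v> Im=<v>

Need the full column D^2_{m',-1} for m'=−2..2 at α=3.3558, β=1.0418, γ=0.5714.
cos(β/2)=0.867372, sin(β/2)=0.497661
d^2_{-2,-1}: single k=1 term ⇒ +0.649500;  D = +0.351028+0.546470i
d^2_{-1,-1}: k∈[0..1] ⇒ +0.566006 -0.558983 = +0.007022;  D = -0.004965-0.004967i
d^2_{0,-1}: k∈[0..1] ⇒ -0.795472 +0.261867 = -0.533604;  D = -0.448839-0.288579i
d^2_{1,-1}: k∈[0..1] ⇒ +0.558983 -0.061339 = +0.497645;  D = -0.466234-0.173999i
d^2_{2,-1}: single k=0 term ⇒ -0.213814;  D = -0.211632-0.030468i
Y_2^{m'}(θ=0.7512,φ=0.3865) and Σ D·Y over m':
  (+0.3510+0.5465i)·(+0.1288-0.1256i)  (-0.0050-0.0050i)·(+0.3569-0.1453i)  (-0.4488-0.2886i)·(+0.1900+0.0000i)  (-0.4662-0.1740i)·(-0.3569-0.1453i)  (-0.2116-0.0305i)·(+0.1288+0.1256i)
Y_2^-1(R⁻¹ n̂) = +0.143804+0.069711i

Re=0.1438 Im=0.0697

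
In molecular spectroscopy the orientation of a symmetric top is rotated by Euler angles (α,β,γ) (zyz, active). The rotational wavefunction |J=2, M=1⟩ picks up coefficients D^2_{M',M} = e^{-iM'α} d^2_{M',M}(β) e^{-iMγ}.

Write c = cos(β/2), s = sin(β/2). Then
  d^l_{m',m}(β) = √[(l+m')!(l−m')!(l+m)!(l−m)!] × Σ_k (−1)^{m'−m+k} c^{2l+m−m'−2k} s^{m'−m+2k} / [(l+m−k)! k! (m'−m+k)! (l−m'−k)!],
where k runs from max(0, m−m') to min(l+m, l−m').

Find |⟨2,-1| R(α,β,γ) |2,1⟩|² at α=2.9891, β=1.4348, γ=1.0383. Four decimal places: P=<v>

D^2_{-1,1}(2.9891,1.4348,1.0383) = e^{-i·-1·2.9891}·d^2_{-1,1}(1.4348)·e^{-i·1·1.0383}. Compute d first:
Half-angle: c=0.753518, s=0.657428. N=√(1·6·6·1)=6.000000
Admissible k: 2..3 (factorial args all ≥0)
  k=2: (−1)^0·6.0000/(2)·0.7535^2·0.6574^2 = +0.736214
  k=3: (−1)^1·6.0000/(6)·0.7535^0·0.6574^4 = -0.186807
d^2_{-1,1}(1.4348) = +0.736214 -0.186807 = +0.549407
|D^2_{-1,1}|² = |d^2_{-1,1}(β)|² = (+0.549407)² = 0.301849 (the z-rotation phases have unit modulus)

P=0.3018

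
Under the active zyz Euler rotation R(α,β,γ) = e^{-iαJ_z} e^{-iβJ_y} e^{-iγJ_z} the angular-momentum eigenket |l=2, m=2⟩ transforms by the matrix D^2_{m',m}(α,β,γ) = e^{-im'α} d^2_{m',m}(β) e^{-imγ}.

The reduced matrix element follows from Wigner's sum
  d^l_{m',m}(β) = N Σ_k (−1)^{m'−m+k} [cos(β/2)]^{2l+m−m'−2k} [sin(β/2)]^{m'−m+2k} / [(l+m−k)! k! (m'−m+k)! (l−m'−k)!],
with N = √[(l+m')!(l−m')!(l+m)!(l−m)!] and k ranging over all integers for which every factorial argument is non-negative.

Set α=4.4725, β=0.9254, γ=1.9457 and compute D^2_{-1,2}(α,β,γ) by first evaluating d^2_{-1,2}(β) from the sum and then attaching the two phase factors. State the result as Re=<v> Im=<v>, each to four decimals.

Split into d^2_{-1,2}(β=0.9254) × two z-phases.
With c≡cos(β/2)=0.894851 and s≡sin(β/2)=0.446366, N=[1·6·24·1]^{1/2}=12.000000
k: max(0,(2)−(-1))=3 … min(2+(2),2−(-1))=3
  k=3: (−1)^0·12.0000/(6)·0.8949^1·0.4464^3 = +0.159167
d^2_{-1,2}(0.9254) = +0.159167
Phases: e^{-i·(-1)·4.4725}=-0.237595-0.971364i, e^{-i·(2)·1.9457}=-0.731820+0.681498i ⇒ D=+0.133041+0.087374i

Re=0.1330 Im=0.0874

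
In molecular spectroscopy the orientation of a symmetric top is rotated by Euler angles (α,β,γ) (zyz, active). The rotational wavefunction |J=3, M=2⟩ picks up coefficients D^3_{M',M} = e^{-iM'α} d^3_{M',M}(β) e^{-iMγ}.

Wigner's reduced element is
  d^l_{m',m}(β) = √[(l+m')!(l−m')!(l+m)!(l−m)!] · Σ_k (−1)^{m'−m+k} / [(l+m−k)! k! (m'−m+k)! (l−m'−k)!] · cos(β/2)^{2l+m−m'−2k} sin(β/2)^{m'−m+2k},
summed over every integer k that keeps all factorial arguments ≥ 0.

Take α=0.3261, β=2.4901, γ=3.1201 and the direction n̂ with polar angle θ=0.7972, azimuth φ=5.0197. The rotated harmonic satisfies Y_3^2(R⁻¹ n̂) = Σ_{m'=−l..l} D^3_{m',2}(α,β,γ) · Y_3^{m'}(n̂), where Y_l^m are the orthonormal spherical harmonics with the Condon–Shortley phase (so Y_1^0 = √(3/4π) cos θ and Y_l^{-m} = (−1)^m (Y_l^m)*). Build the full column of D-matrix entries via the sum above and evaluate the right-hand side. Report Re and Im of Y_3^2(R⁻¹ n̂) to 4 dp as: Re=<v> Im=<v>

Need the full column D^3_{m',2} for m'=−3..3 at α=0.3261, β=2.4901, γ=3.1201.
cos(β/2)=0.320016, sin(β/2)=0.947412
d^3_{-3,2}: single k=5 term ⇒ +0.598332;  D = +0.312491+0.510245i
d^3_{-2,2}: k∈[4..5] ⇒ +0.412543 -0.723159 = -0.310616;  D = -0.238533-0.198958i
d^3_{-1,2}: k∈[3..4] ⇒ +0.176263 -0.772443 = -0.596180;  D = -0.556032-0.215079i
d^3_{0,2}: k∈[2..3] ⇒ +0.051561 -0.451918 = -0.400357;  D = -0.399987-0.017204i
d^3_{1,2}: k∈[1..2] ⇒ +0.010055 -0.176263 = -0.166208;  D = -0.159591+0.046430i
d^3_{2,2}: k∈[0..1] ⇒ +0.001074 -0.047069 = -0.045995;  D = -0.037720+0.026319i
d^3_{3,2}: single k=0 term ⇒ -0.007789;  D = -0.004623+0.006268i
Y_3^{m'}(θ=0.7972,φ=5.0197) and Σ D·Y over m':
  (+0.3125+0.5102i)·(-0.1217-0.0923i)  (-0.2385-0.1990i)·(-0.2986+0.2107i)  (-0.5560-0.2151i)·(+0.1008+0.3176i)  (-0.4000-0.0172i)·(-0.1458+0.0000i)  (-0.1596+0.0464i)·(-0.1008+0.3176i)  (-0.0377+0.0263i)·(-0.2986-0.2107i)  (-0.0046+0.0063i)·(+0.1217-0.0923i)
Y_3^2(R⁻¹ n̂) = +0.210944-0.331634i

Re=0.2109 Im=-0.3316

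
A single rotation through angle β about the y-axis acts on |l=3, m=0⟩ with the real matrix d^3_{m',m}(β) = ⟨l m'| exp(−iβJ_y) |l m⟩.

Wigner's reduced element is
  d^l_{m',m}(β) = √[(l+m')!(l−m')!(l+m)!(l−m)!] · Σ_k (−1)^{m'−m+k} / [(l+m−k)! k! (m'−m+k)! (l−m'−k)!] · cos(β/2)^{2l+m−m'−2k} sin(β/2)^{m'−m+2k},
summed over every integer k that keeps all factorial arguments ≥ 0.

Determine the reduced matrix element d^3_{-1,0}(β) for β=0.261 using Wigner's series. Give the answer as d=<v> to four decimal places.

d=0.4097

d^3_{-1,0}(β=0.261) via Wigner's sum:
Half-angle: c=0.991497, s=0.130130. N=√(2·24·6·6)=41.569219
Admissible k: 1..3 (factorial args all ≥0)
  k=1: (−1)^0·41.5692/(12)·0.9915^5·0.1301^1 = +0.431941
  k=2: (−1)^1·41.5692/(4)·0.9915^3·0.1301^3 = -0.022321
  k=3: (−1)^2·41.5692/(12)·0.9915^1·0.1301^5 = +0.000128
d^3_{-1,0}(0.261) = +0.431941 -0.022321 +0.000128 = +0.409748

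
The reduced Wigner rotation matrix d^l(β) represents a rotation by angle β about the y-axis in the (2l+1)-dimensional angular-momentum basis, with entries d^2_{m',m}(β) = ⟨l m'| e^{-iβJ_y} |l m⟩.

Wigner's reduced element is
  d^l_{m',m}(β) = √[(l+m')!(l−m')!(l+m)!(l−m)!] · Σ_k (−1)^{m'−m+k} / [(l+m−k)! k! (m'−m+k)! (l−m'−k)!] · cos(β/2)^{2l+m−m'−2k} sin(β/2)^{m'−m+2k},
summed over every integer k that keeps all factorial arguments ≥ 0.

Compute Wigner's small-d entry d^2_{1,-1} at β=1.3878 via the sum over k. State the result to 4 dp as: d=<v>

d^2_{1,-1}(β=1.3878) via Wigner's sum:
With c≡cos(β/2)=0.768758 and s≡sin(β/2)=0.639540, N=[6·1·1·6]^{1/2}=6.000000
k∈{0,1} keeps every argument non-negative
  k=0: (−1)^2·6.0000/(2)·0.7688^2·0.6395^2 = +0.725163
  k=1: (−1)^3·6.0000/(6)·0.7688^0·0.6395^4 = -0.167291
d^2_{1,-1}(1.3878) = +0.725163 -0.167291 = +0.557873

d=0.5579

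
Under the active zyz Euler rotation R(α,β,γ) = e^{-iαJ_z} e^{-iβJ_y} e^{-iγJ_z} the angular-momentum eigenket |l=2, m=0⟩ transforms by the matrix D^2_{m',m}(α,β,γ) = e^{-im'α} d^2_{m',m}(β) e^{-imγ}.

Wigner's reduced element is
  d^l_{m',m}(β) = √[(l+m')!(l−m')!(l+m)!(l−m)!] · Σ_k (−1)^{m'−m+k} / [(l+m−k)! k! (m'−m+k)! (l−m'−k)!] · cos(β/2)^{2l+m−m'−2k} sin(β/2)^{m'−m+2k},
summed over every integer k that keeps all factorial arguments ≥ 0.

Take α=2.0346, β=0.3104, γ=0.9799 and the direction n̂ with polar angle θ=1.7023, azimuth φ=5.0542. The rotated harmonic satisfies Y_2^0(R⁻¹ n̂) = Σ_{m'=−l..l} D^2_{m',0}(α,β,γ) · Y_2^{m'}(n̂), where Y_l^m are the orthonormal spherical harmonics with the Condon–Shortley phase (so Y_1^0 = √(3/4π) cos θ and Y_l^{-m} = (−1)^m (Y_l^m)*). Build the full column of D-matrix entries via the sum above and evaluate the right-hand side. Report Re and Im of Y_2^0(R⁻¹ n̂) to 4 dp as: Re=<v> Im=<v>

Re=-0.1442 Im=0.0000

Need the full column D^2_{m',0} for m'=−2..2 at α=2.0346, β=0.3104, γ=0.9799.
cos(β/2)=0.987981, sin(β/2)=0.154578
d^2_{-2,0}: single k=2 term ⇒ +0.057130;  D = -0.034264-0.045715i
d^2_{-1,0}: k∈[1..2] ⇒ +0.365147 -0.008938 = +0.356209;  D = -0.159351+0.318578i
d^2_{0,0}: k∈[0..2] ⇒ +0.952782 -0.093293 +0.000571 = +0.860060;  D = +0.860060+0.000000i
d^2_{1,0}: k∈[0..1] ⇒ -0.365147 +0.008938 = -0.356209;  D = +0.159351+0.318578i
d^2_{2,0}: single k=0 term ⇒ +0.057130;  D = -0.034264+0.045715i
Y_2^{m'}(θ=1.7023,φ=5.0542) and Σ D·Y over m':
  (-0.0343-0.0457i)·(-0.2943+0.2398i)  (-0.1594+0.3186i)·(-0.0337-0.0946i)  (+0.8601+0.0000i)·(-0.2991+0.0000i)  (+0.1594+0.3186i)·(+0.0337-0.0946i)  (-0.0343+0.0457i)·(-0.2943-0.2398i)
Y_2^0(R⁻¹ n̂) = -0.144158+0.000000i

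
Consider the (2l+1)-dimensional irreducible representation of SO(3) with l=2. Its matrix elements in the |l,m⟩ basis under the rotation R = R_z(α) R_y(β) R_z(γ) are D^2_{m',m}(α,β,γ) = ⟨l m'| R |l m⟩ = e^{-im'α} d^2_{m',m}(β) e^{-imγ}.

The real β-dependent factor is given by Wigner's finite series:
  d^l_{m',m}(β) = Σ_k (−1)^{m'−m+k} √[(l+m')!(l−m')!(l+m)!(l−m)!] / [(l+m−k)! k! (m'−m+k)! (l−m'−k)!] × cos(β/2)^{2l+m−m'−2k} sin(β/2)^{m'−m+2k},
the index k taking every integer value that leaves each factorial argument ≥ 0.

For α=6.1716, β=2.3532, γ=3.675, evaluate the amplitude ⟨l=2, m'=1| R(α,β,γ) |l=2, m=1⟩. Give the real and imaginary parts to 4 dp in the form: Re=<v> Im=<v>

First d^2_{1,1}(β=2.3532), then the phase factors e^{-i(1)α} and e^{-i(1)γ}:
c=cos(2.3532/2)=0.384066, s=sin(2.3532/2)=0.923306; N=√[6·1·6·1]=6.000000
Admissible k: 0..1 (factorial args all ≥0)
  k=0: (−1)^0·6.0000/(6)·0.3841^4·0.9233^0 = +0.021758
  k=1: (−1)^1·6.0000/(2)·0.3841^2·0.9233^2 = -0.377246
d^2_{1,1}(2.3532) = +0.021758 -0.377246 = -0.355488
Phases: e^{-i·(1)·6.1716}=+0.993781+0.111354i, e^{-i·(1)·3.675}=-0.861080+0.508470i ⇒ D=+0.324327-0.145545i

Re=0.3243 Im=-0.1455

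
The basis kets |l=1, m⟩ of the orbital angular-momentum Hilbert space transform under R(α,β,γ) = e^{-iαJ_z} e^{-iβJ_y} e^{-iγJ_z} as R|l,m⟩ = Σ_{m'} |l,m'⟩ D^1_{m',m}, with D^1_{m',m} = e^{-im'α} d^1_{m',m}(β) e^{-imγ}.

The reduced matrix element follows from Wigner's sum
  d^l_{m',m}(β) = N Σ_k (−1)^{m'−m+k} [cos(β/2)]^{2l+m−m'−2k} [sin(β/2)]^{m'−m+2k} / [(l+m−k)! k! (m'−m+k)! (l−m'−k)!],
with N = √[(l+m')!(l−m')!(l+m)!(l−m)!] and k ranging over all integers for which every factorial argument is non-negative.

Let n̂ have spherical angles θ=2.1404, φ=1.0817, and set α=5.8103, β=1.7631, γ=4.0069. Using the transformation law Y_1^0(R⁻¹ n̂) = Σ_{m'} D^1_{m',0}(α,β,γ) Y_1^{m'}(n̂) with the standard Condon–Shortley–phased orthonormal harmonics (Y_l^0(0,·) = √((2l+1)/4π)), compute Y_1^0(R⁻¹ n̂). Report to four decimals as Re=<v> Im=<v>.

Need the full column D^1_{m',0} for m'=−1..1 at α=5.8103, β=1.7631, γ=4.0069.
cos(β/2)=0.635956, sin(β/2)=0.771726
d^1_{-1,0}: single k=1 term ⇒ +0.694072;  D = +0.617903-0.316120i
d^1_{0,0}: k∈[0..1] ⇒ +0.404440 -0.595560 = -0.191121;  D = -0.191121+0.000000i
d^1_{1,0}: single k=0 term ⇒ -0.694072;  D = -0.617903-0.316120i
Y_1^{m'}(θ=2.1404,φ=1.0817) and Σ D·Y over m':
  (+0.6179-0.3161i)·(+0.1367-0.2568i)  (-0.1911+0.0000i)·(-0.2635+0.0000i)  (-0.6179-0.3161i)·(-0.1367-0.2568i)
Y_1^0(R⁻¹ n̂) = +0.056908+0.000000i

Re=0.0569 Im=0.0000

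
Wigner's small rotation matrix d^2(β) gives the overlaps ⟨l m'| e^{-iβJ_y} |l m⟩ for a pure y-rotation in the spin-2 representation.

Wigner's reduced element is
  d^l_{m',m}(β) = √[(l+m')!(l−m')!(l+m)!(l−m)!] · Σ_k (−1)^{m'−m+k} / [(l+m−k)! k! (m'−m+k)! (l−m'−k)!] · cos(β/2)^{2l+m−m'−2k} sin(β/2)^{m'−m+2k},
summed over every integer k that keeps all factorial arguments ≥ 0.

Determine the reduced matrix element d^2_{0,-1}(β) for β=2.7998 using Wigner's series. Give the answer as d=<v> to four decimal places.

d^2_{0,-1}(β=2.7998) via Wigner's sum:
With c≡cos(β/2)=0.170066 and s≡sin(β/2)=0.985433, N=[2·2·1·6]^{1/2}=4.898979
Admissible k: 0..1 (factorial args all ≥0)
  k=0: (−1)^1·4.8990/(2)·0.1701^3·0.9854^1 = -0.011873
  k=1: (−1)^2·4.8990/(2)·0.1701^1·0.9854^3 = +0.398633
d^2_{0,-1}(2.7998) = -0.011873 +0.398633 = +0.386760

d=0.3868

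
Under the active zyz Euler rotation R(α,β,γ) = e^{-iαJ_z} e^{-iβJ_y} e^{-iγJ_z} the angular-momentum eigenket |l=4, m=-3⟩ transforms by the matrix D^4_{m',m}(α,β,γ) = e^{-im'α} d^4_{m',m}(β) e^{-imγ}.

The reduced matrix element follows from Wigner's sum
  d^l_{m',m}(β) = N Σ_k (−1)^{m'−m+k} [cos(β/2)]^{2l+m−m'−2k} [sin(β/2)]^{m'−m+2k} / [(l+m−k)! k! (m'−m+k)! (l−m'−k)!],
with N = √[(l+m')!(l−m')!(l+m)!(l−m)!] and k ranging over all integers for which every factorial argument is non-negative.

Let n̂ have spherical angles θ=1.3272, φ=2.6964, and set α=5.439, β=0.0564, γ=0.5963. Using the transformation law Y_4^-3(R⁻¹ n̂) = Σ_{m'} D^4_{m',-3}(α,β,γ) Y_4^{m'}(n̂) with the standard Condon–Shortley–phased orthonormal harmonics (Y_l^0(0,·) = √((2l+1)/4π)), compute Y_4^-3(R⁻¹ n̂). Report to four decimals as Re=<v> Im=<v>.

Re=-0.1853 Im=-0.1285

Need the full column D^4_{m',-3} for m'=−4..4 at α=5.439, β=0.0564, γ=0.5963.
cos(β/2)=0.999602, sin(β/2)=0.028196
d^4_{-4,-3}: single k=1 term ⇒ +0.079529;  D = -0.001356-0.079518i
d^4_{-3,-3}: k∈[0..1] ⇒ +0.996824 -0.005552 = +0.991272;  D = +0.729574-0.671074i
d^4_{-2,-3}: k∈[0..1] ⇒ -0.105207 +0.000251 = -0.104956;  D = -0.104426-0.010533i
d^4_{-1,-3}: k∈[0..1] ⇒ +0.006295 -0.000008 = +0.006287;  D = +0.003684+0.005095i
d^4_{0,-3}: k∈[0..1] ⇒ -0.000265 +0.000000 = -0.000265;  D = +0.000057-0.000258i
d^4_{1,-3}: k∈[0..1] ⇒ +0.000008 -0.000000 = +0.000008;  D = -0.000007+0.000004i
d^4_{2,-3}: k∈[0..1] ⇒ -0.000000 +0.000000 = -0.000000;  D = +0.000000+0.000000i
d^4_{3,-3}: k∈[0..1] ⇒ +0.000000 -0.000000 = +0.000000;  D = -0.000000-0.000000i
d^4_{4,-3}: single k=0 term ⇒ -0.000000;  D = -0.000000+0.000000i
Y_4^{m'}(θ=1.3272,φ=2.6964) and Σ D·Y over m':
  (-0.0014-0.0795i)·(-0.0818+0.3839i)  (+0.7296-0.6711i)·(-0.0643-0.2683i)  (-0.1044-0.0105i)·(-0.1175-0.1452i)  (+0.0037+0.0051i)·(+0.2591+0.1236i)  (+0.0001-0.0003i)·(+0.1453+0.0000i)  (-0.0000+0.0000i)·(-0.2591+0.1236i)  (+0.0000+0.0000i)·(-0.1175+0.1452i)  (-0.0000-0.0000i)·(+0.0643-0.2683i)  (-0.0000+0.0000i)·(-0.0818-0.3839i)
Y_4^-3(R⁻¹ n̂) = -0.185281-0.128499i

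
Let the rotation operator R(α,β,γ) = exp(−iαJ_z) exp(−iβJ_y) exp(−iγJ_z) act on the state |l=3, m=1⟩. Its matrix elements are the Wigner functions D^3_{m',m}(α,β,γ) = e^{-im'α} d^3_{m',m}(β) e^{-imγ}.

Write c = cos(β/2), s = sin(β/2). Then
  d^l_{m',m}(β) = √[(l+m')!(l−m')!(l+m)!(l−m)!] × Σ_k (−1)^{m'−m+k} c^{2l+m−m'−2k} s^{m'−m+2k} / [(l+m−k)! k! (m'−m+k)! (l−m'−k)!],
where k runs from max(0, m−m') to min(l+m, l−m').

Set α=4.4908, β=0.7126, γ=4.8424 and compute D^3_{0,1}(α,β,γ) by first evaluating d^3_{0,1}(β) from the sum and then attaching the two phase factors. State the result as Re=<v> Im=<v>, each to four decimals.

First d^3_{0,1}(β=0.7126), then the phase factors e^{-i(0)α} and e^{-i(1)γ}:
Half-angle: c=0.937194, s=0.348809. N=√(6·6·24·2)=41.569219
k∈{1,2,3} keeps every argument non-negative
  k=1: (−1)^0·41.5692/(12)·0.9372^5·0.3488^1 = +0.873626
  k=2: (−1)^1·41.5692/(4)·0.9372^3·0.3488^3 = -0.363047
  k=3: (−1)^2·41.5692/(12)·0.9372^1·0.3488^5 = +0.016763
d^3_{0,1}(0.7126) = +0.873626 -0.363047 +0.016763 = +0.527342
D = (+1.000000+0.000000i)·(+0.527342)·(+0.129645+0.991560i) = +0.068367+0.522891i

Re=0.0684 Im=0.5229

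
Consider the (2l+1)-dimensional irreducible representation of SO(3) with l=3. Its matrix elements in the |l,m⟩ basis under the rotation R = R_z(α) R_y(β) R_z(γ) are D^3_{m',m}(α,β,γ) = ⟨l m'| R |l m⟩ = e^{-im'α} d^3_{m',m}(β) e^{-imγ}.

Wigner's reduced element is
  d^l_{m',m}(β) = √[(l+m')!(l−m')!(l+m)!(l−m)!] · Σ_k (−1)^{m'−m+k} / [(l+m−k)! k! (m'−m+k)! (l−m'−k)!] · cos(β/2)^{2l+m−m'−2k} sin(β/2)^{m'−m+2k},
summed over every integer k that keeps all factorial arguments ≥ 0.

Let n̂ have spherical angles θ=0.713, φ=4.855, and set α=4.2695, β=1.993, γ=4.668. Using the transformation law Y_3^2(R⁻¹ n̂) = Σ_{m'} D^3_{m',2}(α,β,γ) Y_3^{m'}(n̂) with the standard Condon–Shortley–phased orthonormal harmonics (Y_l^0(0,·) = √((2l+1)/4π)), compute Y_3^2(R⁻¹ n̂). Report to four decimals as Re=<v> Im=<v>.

Need the full column D^3_{m',2} for m'=−3..3 at α=4.2695, β=1.993, γ=4.668.
cos(β/2)=0.543244, sin(β/2)=0.839575
d^3_{-3,2}: single k=5 term ⇒ +0.555095;  D = -0.524980-0.180351i
d^3_{-2,2}: k∈[4..5] ⇒ +0.733158 -0.350232 = +0.382926;  D = +0.267610-0.273892i
d^3_{-1,2}: k∈[3..4] ⇒ +0.600058 -0.716625 = -0.116567;  D = -0.040420-0.109335i
d^3_{0,2}: k∈[2..3] ⇒ +0.336248 -0.803134 = -0.466887;  D = +0.465048+0.041395i
d^3_{1,2}: k∈[1..2] ⇒ +0.125613 -0.600058 = -0.474445;  D = -0.240530+0.408954i
d^3_{2,2}: k∈[0..1] ⇒ +0.025702 -0.306951 = -0.281249;  D = -0.157931-0.232720i
d^3_{3,2}: single k=0 term ⇒ -0.097299;  D = +0.096158-0.014863i
Y_3^{m'}(θ=0.713,φ=4.855) and Σ D·Y over m':
  (-0.5250-0.1804i)·(-0.0484-0.1062i)  (+0.2676-0.2739i)·(-0.3174+0.0931i)  (-0.0404-0.1093i)·(+0.0559+0.3894i)  (+0.4650+0.0414i)·(-0.0393+0.0000i)  (-0.2405+0.4090i)·(-0.0559+0.3894i)  (-0.1579-0.2327i)·(-0.3174-0.0931i)  (+0.0962-0.0149i)·(+0.0484-0.1062i)
Y_3^2(R⁻¹ n̂) = -0.145380+0.113976i

Re=-0.1454 Im=0.1140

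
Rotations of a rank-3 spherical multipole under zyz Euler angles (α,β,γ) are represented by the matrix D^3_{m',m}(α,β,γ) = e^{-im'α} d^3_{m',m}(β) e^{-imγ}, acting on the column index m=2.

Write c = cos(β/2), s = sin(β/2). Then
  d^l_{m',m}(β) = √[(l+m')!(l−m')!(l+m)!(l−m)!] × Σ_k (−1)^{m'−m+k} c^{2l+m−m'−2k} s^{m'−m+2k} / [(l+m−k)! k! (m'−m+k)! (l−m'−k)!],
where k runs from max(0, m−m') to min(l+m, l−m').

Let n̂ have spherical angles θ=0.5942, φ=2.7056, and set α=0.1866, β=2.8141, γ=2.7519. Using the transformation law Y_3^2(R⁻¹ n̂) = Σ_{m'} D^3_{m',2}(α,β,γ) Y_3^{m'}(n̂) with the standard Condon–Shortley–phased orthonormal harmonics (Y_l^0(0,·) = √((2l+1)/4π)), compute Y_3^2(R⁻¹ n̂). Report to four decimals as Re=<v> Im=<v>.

Need the full column D^3_{m',2} for m'=−3..3 at α=0.1866, β=2.8141, γ=2.7519.
cos(β/2)=0.163016, sin(β/2)=0.986623
d^3_{-3,2}: single k=5 term ⇒ +0.373303;  D = +0.085690+0.363335i
d^3_{-2,2}: k∈[4..5] ⇒ +0.125902 -0.922378 = -0.796475;  D = -0.323470-0.727833i
d^3_{-1,2}: k∈[3..4] ⇒ +0.026313 -0.481933 = -0.455620;  D = -0.259068-0.374797i
d^3_{0,2}: k∈[2..3] ⇒ +0.003765 -0.137919 = -0.134154;  D = -0.095430-0.094289i
d^3_{1,2}: k∈[1..2] ⇒ +0.000359 -0.026313 = -0.025954;  D = -0.021526-0.014500i
d^3_{2,2}: k∈[0..1] ⇒ +0.000019 -0.003437 = -0.003418;  D = -0.003140-0.001351i
d^3_{3,2}: single k=0 term ⇒ -0.000278;  D = -0.000272-0.000061i
Y_3^{m'}(θ=0.5942,φ=2.7056) and Σ D·Y over m':
  (+0.0857+0.3633i)·(-0.0190-0.0707i)  (-0.3235-0.7278i)·(+0.1707+0.2032i)  (-0.2591-0.3748i)·(-0.3990-0.1859i)  (-0.0954-0.0943i)·(+0.1338+0.0000i)  (-0.0215-0.0145i)·(+0.3990-0.1859i)  (-0.0031-0.0014i)·(+0.1707-0.2032i)  (-0.0003-0.0001i)·(+0.0190-0.0707i)
Y_3^2(R⁻¹ n̂) = +0.125544-0.019246i

Re=0.1255 Im=-0.0192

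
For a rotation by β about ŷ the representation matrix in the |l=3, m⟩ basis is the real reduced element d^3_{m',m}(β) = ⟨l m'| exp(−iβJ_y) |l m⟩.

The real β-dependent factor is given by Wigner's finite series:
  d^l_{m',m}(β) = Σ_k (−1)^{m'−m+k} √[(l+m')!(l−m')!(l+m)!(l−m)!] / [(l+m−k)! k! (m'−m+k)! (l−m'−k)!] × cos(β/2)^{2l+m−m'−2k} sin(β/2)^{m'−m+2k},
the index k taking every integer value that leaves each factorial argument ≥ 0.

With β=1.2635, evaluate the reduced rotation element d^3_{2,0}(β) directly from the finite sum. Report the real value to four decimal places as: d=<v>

d^3_{2,0}(β=1.2635) via Wigner's sum:
Half-angle: c=0.806995, s=0.590558. N=√(120·1·6·6)=65.726707
k: max(0,(0)−(2))=0 … min(3+(0),3−(2))=1
  k=0: (−1)^2·65.7267/(12)·0.8070^4·0.5906^2 = +0.810158
  k=1: (−1)^3·65.7267/(12)·0.8070^2·0.5906^4 = -0.433863
d^3_{2,0}(1.2635) = +0.810158 -0.433863 = +0.376295

d=0.3763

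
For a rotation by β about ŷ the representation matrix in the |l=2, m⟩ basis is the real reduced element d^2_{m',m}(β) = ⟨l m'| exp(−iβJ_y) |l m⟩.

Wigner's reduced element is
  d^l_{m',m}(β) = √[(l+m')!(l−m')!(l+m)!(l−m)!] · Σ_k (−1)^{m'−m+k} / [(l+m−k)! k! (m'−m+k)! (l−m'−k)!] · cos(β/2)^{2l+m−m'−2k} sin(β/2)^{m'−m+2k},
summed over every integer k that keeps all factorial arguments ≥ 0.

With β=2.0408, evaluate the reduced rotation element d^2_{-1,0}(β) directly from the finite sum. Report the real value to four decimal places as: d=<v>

d=-0.4945

d^2_{-1,0}(β=2.0408) via Wigner's sum:
Half-angle: c=0.523025, s=0.852317. N=√(1·6·2·2)=4.898979
k: max(0,(0)−(-1))=1 … min(2+(0),2−(-1))=2
  k=1: (−1)^0·4.8990/(2)·0.5230^3·0.8523^1 = +0.298706
  k=2: (−1)^1·4.8990/(2)·0.5230^1·0.8523^3 = -0.793235
d^2_{-1,0}(2.0408) = +0.298706 -0.793235 = -0.494529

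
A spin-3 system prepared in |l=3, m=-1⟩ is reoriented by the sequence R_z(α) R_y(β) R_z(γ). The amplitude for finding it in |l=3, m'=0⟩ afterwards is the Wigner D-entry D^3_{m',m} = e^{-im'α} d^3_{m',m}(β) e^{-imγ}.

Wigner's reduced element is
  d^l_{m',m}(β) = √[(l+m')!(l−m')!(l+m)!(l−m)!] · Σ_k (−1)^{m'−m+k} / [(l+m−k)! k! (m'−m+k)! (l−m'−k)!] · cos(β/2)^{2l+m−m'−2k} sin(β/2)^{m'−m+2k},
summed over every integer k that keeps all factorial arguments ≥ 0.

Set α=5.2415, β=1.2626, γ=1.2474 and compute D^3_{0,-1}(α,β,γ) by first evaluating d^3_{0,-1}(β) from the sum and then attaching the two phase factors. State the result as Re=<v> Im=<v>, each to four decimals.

Re=0.0708 Im=0.2112

First d^3_{0,-1}(β=1.2626), then the phase factors e^{-i(0)α} and e^{-i(-1)γ}:
c=cos(1.2626/2)=0.807261, s=sin(1.2626/2)=0.590195; N=√[6·6·2·24]=41.569219
k∈{0,1,2} keeps every argument non-negative
  k=0: (−1)^1·41.5692/(12)·0.8073^5·0.5902^1 = -0.700899
  k=1: (−1)^2·41.5692/(4)·0.8073^3·0.5902^3 = +1.123931
  k=2: (−1)^3·41.5692/(12)·0.8073^1·0.5902^5 = -0.200254
d^3_{0,-1}(1.2626) = -0.700899 +1.123931 -0.200254 = +0.222778
D = (+1.000000+0.000000i)·(+0.222778)·(+0.317789+0.948162i) = +0.070796+0.211229i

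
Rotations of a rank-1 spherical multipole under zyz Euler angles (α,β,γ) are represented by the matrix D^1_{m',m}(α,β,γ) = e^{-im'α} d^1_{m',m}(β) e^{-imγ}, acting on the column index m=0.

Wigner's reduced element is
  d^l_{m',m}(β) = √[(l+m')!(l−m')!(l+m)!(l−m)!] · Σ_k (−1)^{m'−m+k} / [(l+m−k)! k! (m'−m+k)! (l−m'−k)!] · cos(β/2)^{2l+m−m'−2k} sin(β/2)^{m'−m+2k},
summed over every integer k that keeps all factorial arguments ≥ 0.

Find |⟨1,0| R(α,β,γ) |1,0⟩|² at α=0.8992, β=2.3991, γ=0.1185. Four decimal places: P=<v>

P=0.5429

Split into d^1_{0,0}(β=2.3991) × two z-phases.
With c≡cos(β/2)=0.362777 and s≡sin(β/2)=0.931876, N=[1·1·1·1]^{1/2}=1.000000
Admissible k: 0..1 (factorial args all ≥0)
  k=0: (−1)^0·1.0000/(1)·0.3628^2·0.9319^0 = +0.131607
  k=1: (−1)^1·1.0000/(1)·0.3628^0·0.9319^2 = -0.868393
d^1_{0,0}(2.3991) = +0.131607 -0.868393 = -0.736786
|D^1_{0,0}|² = |d^1_{0,0}(β)|² = (-0.736786)² = 0.542853 (the z-rotation phases have unit modulus)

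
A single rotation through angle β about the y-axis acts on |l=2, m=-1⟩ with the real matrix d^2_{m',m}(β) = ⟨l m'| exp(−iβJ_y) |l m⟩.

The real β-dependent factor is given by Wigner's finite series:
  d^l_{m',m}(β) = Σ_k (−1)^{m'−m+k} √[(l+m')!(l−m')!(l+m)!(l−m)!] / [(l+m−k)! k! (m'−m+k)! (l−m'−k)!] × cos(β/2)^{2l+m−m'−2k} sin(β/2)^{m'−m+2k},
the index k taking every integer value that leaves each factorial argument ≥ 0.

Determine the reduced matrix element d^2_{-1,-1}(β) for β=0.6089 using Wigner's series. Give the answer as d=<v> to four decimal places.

d^2_{-1,-1}(β=0.6089) via Wigner's sum:
c=cos(0.6089/2)=0.954012, s=sin(0.6089/2)=0.299769; N=√[1·6·1·6]=6.000000
The bounds max(0,m−m')=0 and min(l+m,l−m')=1 give 2 terms
  k=0: (−1)^0·6.0000/(6)·0.9540^4·0.2998^0 = +0.828353
  k=1: (−1)^1·6.0000/(2)·0.9540^2·0.2998^2 = -0.245358
d^2_{-1,-1}(0.6089) = +0.828353 -0.245358 = +0.582994

d=0.5830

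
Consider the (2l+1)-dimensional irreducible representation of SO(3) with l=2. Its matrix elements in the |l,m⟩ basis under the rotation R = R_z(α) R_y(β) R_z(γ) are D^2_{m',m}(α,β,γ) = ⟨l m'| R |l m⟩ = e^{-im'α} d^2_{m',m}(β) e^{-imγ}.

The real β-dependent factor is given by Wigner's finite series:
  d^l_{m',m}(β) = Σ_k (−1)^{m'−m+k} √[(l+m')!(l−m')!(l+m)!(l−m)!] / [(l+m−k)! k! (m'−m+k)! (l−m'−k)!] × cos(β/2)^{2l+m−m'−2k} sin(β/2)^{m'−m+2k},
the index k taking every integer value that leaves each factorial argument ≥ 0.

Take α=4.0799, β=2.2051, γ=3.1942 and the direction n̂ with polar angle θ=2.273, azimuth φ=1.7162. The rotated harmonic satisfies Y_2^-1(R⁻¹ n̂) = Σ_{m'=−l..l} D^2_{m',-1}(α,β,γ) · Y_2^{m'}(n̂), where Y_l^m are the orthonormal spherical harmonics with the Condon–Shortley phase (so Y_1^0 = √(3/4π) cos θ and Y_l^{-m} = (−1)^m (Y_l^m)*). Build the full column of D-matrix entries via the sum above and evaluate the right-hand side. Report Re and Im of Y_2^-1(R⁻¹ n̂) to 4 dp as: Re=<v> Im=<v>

Need the full column D^2_{m',-1} for m'=−2..2 at α=4.0799, β=2.2051, γ=3.1942.
cos(β/2)=0.451322, sin(β/2)=0.892361
d^2_{-2,-1}: single k=1 term ⇒ +0.164070;  D = +0.057556-0.153644i
d^2_{-1,-1}: k∈[0..1] ⇒ +0.041490 -0.486604 = -0.445114;  D = -0.243889-0.372350i
d^2_{0,-1}: k∈[0..1] ⇒ -0.200944 +0.785569 = +0.584624;  D = -0.583815-0.030741i
d^2_{1,-1}: k∈[0..1] ⇒ +0.486604 -0.634107 = -0.147503;  D = -0.093332+0.114220i
d^2_{2,-1}: single k=0 term ⇒ -0.641414;  D = -0.160683-0.620961i
Y_2^{m'}(θ=2.273,φ=1.7162) and Σ D·Y over m':
  (+0.0576-0.1536i)·(-0.2157+0.0645i)  (-0.2439-0.3723i)·(+0.0552+0.3769i)  (-0.5838-0.0307i)·(+0.0793+0.0000i)  (-0.0933+0.1142i)·(-0.0552+0.3769i)  (-0.1607-0.6210i)·(-0.2157-0.0645i)
Y_2^-1(R⁻¹ n̂) = +0.034740+0.024748i

Re=0.0347 Im=0.0247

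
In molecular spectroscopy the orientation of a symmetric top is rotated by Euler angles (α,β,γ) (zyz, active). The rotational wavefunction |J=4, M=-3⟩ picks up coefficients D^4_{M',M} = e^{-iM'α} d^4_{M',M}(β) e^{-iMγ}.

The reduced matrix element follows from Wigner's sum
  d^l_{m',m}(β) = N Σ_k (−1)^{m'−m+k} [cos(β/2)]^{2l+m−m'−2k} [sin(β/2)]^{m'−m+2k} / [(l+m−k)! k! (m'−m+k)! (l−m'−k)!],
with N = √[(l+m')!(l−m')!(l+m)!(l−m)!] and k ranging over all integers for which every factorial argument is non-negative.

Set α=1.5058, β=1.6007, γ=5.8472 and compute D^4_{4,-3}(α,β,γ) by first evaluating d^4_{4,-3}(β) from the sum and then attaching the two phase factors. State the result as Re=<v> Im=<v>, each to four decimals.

Re=-0.0964 Im=0.1672

D^4_{4,-3}(1.5058,1.6007,5.8472) = e^{-i·4·1.5058}·d^4_{4,-3}(1.6007)·e^{-i·-3·5.8472}. Compute d first:
c=cos(1.6007/2)=0.696456, s=sin(1.6007/2)=0.717600; N=√[40320·1·1·5040]=14255.272709
Admissible k: 0..0 (factorial args all ≥0)
  k=0: (−1)^7·14255.2727/(5040)·0.6965^1·0.7176^7 = -0.193026
d^4_{4,-3}(1.6007) = -0.193026
Attach z-rotation phases: D = e^{-i(4)(1.5058)}·(-0.193026)·e^{-i(-3)(5.8472)} = -0.096384+0.167240i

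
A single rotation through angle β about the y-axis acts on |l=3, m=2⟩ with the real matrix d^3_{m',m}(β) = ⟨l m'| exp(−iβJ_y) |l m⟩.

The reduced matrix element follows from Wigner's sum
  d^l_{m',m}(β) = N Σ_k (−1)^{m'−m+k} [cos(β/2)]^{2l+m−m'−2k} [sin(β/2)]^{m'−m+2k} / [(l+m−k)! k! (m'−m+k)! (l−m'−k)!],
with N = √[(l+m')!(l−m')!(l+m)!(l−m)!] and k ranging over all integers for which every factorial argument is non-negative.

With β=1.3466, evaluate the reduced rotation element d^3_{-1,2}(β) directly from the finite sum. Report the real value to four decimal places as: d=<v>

d=0.4996

d^3_{-1,2}(β=1.3466) via Wigner's sum:
Half-angle: c=0.781768, s=0.623569. N=√(2·24·120·1)=75.894664
The bounds max(0,m−m')=3 and min(l+m,l−m')=4 give 2 terms
  k=3: (−1)^0·75.8947/(12)·0.7818^3·0.6236^3 = +0.732686
  k=4: (−1)^1·75.8947/(24)·0.7818^1·0.6236^5 = -0.233078
d^3_{-1,2}(1.3466) = +0.732686 -0.233078 = +0.499608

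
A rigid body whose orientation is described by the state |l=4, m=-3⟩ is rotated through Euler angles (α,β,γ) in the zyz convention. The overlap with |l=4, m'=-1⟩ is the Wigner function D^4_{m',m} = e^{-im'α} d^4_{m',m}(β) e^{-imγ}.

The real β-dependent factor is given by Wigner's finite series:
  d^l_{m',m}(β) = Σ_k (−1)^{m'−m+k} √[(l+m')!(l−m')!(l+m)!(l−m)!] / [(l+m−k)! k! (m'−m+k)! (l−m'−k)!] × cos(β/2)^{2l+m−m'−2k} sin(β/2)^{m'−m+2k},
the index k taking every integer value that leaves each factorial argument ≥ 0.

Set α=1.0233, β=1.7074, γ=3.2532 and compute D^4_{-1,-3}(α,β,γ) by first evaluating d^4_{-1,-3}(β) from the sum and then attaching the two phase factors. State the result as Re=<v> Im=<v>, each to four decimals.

Split into d^4_{-1,-3}(β=1.7074) × two z-phases.
With c≡cos(β/2)=0.657199 and s≡sin(β/2)=0.753717, N=[6·120·1·5040]^{1/2}=1904.940944
k: max(0,(-3)−(-1))=0 … min(4+(-3),4−(-1))=1
  k=0: (−1)^2·1904.9409/(240)·0.6572^6·0.7537^2 = +0.363302
  k=1: (−1)^3·1904.9409/(144)·0.6572^4·0.7537^4 = -0.796416
d^4_{-1,-3}(1.7074) = +0.363302 -0.796416 = -0.433114
D = (+0.520551+0.853830i)·(-0.433114)·(-0.944469-0.328601i) = +0.091419+0.423356i

Re=0.0914 Im=0.4234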